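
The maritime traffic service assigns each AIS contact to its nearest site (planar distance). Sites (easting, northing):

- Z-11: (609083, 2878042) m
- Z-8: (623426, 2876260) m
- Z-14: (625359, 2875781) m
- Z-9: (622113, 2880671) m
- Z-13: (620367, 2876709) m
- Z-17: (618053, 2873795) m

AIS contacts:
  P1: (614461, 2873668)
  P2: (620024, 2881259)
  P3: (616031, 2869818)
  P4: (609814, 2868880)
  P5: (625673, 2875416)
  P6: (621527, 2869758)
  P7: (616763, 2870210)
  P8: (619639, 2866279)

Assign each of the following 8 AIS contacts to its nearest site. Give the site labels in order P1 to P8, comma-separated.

Z-17, Z-9, Z-17, Z-11, Z-14, Z-17, Z-17, Z-17

P1 → Z-17 (d²=12918593.00)
P2 → Z-9 (d²=4709665.00)
P3 → Z-17 (d²=19905013.00)
P4 → Z-11 (d²=84476605.00)
P5 → Z-14 (d²=231821.00)
P6 → Z-17 (d²=28366045.00)
P7 → Z-17 (d²=14516325.00)
P8 → Z-17 (d²=59005652.00)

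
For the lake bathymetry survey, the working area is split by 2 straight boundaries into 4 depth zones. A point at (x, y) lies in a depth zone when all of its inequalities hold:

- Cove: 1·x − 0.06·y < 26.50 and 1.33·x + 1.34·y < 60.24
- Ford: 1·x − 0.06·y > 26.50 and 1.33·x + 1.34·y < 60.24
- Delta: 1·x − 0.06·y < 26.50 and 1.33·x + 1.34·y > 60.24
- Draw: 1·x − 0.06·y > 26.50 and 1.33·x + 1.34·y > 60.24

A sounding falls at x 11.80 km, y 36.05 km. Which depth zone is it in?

Delta

1·11.80 − 0.06·36.05 = 9.637, which is < 26.50
1.33·11.80 + 1.34·36.05 = 64.001, which is > 60.24
This sign pattern matches Delta.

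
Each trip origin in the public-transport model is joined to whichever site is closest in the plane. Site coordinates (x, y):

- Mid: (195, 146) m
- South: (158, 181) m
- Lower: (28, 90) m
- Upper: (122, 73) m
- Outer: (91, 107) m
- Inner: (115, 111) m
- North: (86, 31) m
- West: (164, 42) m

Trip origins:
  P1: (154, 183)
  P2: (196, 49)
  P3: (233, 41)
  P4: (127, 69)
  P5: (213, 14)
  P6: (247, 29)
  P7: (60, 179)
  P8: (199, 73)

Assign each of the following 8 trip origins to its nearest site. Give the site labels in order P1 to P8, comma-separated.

P1 → South (d²=20.00)
P2 → West (d²=1073.00)
P3 → West (d²=4762.00)
P4 → Upper (d²=41.00)
P5 → West (d²=3185.00)
P6 → West (d²=7058.00)
P7 → Outer (d²=6145.00)
P8 → West (d²=2186.00)

South, West, West, Upper, West, West, Outer, West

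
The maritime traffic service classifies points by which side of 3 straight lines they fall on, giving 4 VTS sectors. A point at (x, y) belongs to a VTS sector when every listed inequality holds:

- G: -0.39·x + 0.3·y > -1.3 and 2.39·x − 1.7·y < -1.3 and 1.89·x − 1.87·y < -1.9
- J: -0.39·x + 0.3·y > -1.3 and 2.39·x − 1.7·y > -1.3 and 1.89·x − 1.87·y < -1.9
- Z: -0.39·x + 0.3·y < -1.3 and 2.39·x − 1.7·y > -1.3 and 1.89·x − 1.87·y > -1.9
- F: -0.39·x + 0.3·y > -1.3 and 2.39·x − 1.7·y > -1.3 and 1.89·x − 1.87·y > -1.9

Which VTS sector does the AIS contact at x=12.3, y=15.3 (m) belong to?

J

-0.39·12.3 + 0.3·15.3 = -0.207, which is > -1.3
2.39·12.3 − 1.7·15.3 = 3.387, which is > -1.3
1.89·12.3 − 1.87·15.3 = -5.364, which is < -1.9
This sign pattern matches J.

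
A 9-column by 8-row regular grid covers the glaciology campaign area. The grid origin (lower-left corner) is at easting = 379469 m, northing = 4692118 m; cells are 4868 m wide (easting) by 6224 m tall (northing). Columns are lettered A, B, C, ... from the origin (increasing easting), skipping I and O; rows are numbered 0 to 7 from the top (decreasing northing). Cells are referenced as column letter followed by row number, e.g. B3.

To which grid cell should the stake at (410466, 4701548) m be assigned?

Column index: ⌊(410466 − 379469) / 4868⌋ = ⌊6.368⌋ = 6 → column G
Row offset from origin: ⌊(4701548 − 4692118) / 6224⌋ = ⌊1.515⌋ = 1 → row 6 (counted from top)

G6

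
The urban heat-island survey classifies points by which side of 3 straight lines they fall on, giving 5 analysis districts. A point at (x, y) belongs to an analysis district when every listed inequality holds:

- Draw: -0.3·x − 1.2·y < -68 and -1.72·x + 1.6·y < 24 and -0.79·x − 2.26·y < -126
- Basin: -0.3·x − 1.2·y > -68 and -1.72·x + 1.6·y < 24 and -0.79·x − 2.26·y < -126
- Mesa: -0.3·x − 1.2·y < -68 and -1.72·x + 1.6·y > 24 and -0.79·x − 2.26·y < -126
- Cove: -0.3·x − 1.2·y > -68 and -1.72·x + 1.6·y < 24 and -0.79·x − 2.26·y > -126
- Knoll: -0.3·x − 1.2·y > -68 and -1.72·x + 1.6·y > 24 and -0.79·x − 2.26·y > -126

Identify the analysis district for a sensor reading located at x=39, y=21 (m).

Cove

-0.3·39 − 1.2·21 = -36.900, which is > -68
-1.72·39 + 1.6·21 = -33.480, which is < 24
-0.79·39 − 2.26·21 = -78.270, which is > -126
This sign pattern matches Cove.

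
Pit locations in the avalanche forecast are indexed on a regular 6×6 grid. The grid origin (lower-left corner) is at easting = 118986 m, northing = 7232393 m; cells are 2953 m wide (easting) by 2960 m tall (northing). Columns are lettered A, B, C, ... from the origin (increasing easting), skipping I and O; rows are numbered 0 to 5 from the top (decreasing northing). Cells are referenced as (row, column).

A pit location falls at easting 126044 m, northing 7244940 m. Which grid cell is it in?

(1, C)

Column index: ⌊(126044 − 118986) / 2953⌋ = ⌊2.390⌋ = 2 → column C
Row offset from origin: ⌊(7244940 − 7232393) / 2960⌋ = ⌊4.239⌋ = 4 → row 1 (counted from top)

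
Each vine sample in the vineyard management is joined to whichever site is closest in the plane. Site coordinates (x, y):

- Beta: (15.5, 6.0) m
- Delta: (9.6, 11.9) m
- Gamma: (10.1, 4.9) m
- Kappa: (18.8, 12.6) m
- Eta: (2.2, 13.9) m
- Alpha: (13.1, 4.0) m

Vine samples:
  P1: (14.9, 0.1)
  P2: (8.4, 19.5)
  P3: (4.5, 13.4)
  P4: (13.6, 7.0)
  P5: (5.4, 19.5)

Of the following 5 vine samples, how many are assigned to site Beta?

1

P1 → Alpha
P2 → Delta
P3 → Eta
P4 → Beta
P5 → Eta
1 of the 5 goes to Beta.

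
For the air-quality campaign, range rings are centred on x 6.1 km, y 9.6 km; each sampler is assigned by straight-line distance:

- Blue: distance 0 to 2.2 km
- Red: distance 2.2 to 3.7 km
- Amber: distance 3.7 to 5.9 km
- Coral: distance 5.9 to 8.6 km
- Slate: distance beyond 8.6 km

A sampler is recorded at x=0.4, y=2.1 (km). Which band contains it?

Distance = √((0.4−6.1)² + (2.1−9.6)²) = √(32.490 + 56.250) = 9.420 km.
8.6 ≤ 9.420 < ∞ → Slate.

Slate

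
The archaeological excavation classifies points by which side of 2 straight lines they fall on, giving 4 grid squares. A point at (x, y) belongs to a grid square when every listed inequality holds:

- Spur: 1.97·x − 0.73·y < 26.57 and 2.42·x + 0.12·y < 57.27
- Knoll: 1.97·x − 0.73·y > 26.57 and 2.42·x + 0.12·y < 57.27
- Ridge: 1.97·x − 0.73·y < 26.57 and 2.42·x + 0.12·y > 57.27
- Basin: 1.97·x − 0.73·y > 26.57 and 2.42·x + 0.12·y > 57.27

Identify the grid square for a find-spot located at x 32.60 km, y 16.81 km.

1.97·32.60 − 0.73·16.81 = 51.951, which is > 26.57
2.42·32.60 + 0.12·16.81 = 80.909, which is > 57.27
This sign pattern matches Basin.

Basin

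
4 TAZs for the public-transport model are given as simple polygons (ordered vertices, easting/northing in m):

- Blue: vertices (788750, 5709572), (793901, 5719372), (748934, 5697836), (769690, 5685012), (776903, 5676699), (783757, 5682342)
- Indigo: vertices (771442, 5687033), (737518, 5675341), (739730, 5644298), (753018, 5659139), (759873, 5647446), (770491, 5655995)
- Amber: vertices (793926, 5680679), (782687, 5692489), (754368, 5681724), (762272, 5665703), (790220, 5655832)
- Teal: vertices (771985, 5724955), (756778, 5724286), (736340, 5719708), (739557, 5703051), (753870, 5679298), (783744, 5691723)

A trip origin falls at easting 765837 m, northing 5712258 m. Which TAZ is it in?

Teal

Cast a ray rightward from (765837, 5712258). For each polygon, the edges (by vertex number in listed order) whose endpoints lie on opposite sides of northing = 5712258, where each meets that height, and whether that is right or left of the point:
Blue: 1–2 at easting≈790161.8 (right), 2–3 at easting≈779047.0 (right) → 2 crossings.
Indigo: no edge straddles that height → 0 crossings.
Amber: no edge straddles that height → 0 crossings.
Teal: 3–4 at easting≈737778.8 (left), 6–1 at easting≈776477.8 (right) → 1 crossing.
Only Teal has an odd count, so the point is inside Teal.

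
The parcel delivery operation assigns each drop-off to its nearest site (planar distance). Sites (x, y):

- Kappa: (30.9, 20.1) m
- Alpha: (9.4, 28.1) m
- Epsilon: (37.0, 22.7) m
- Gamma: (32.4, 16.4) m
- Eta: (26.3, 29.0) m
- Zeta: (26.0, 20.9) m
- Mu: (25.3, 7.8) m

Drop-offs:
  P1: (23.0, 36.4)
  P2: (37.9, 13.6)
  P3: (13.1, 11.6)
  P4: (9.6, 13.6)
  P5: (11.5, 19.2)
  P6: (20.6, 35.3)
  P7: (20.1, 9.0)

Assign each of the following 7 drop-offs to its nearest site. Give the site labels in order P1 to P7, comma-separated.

P1 → Eta (d²=65.65)
P2 → Gamma (d²=38.09)
P3 → Mu (d²=163.28)
P4 → Alpha (d²=210.29)
P5 → Alpha (d²=83.62)
P6 → Eta (d²=72.18)
P7 → Mu (d²=28.48)

Eta, Gamma, Mu, Alpha, Alpha, Eta, Mu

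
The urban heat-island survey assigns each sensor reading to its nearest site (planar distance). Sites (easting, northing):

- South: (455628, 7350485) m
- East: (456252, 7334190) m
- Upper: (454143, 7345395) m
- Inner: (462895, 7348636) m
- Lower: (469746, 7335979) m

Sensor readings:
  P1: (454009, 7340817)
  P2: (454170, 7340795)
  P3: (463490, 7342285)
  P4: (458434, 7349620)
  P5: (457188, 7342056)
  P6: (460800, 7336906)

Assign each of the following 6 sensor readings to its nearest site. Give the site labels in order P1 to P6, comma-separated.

Upper, Upper, Inner, South, Upper, East

P1 → Upper (d²=20976040.00)
P2 → Upper (d²=21160729.00)
P3 → Inner (d²=40689226.00)
P4 → South (d²=8621861.00)
P5 → Upper (d²=20420946.00)
P6 → East (d²=28060960.00)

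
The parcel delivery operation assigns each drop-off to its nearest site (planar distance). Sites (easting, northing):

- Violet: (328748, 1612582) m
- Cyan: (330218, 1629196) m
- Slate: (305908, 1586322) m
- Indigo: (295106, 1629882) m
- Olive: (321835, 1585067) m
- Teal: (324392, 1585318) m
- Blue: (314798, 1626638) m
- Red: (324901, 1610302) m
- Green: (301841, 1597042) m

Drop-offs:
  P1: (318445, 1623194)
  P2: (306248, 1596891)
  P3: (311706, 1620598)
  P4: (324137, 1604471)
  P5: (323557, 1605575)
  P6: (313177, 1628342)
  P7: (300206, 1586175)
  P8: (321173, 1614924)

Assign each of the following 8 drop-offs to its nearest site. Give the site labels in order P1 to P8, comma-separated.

Blue, Green, Blue, Red, Red, Blue, Slate, Red

P1 → Blue (d²=25161745.00)
P2 → Green (d²=19444450.00)
P3 → Blue (d²=46042064.00)
P4 → Red (d²=34584257.00)
P5 → Red (d²=24150865.00)
P6 → Blue (d²=5531257.00)
P7 → Slate (d²=32534413.00)
P8 → Red (d²=35260868.00)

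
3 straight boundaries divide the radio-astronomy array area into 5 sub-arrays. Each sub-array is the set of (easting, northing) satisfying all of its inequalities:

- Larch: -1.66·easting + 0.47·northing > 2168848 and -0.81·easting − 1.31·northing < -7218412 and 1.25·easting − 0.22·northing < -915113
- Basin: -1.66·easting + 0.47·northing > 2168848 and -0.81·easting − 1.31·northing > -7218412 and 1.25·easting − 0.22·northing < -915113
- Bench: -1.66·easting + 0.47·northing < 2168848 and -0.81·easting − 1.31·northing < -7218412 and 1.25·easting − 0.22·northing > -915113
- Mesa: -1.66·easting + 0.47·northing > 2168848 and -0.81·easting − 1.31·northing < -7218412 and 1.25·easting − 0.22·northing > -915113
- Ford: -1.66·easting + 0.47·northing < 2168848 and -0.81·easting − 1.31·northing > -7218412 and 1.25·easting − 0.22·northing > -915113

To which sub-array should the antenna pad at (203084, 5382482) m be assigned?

Basin

-1.66·203084 + 0.47·5382482 = 2192647.100, which is > 2168848
-0.81·203084 − 1.31·5382482 = -7215549.460, which is > -7218412
1.25·203084 − 0.22·5382482 = -930291.040, which is < -915113
This sign pattern matches Basin.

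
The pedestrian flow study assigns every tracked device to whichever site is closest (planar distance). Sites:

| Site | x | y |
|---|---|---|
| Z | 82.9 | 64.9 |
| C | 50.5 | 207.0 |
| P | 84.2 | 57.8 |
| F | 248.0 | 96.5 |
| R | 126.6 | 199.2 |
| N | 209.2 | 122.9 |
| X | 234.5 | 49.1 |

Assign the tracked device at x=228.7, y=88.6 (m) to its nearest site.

F

Squared distances to each site:
Z: 21819.330; C: 45773.800; P: 21828.890; F: 434.900; R: 22656.770; N: 1556.740; X: 1593.890.
Minimum at F.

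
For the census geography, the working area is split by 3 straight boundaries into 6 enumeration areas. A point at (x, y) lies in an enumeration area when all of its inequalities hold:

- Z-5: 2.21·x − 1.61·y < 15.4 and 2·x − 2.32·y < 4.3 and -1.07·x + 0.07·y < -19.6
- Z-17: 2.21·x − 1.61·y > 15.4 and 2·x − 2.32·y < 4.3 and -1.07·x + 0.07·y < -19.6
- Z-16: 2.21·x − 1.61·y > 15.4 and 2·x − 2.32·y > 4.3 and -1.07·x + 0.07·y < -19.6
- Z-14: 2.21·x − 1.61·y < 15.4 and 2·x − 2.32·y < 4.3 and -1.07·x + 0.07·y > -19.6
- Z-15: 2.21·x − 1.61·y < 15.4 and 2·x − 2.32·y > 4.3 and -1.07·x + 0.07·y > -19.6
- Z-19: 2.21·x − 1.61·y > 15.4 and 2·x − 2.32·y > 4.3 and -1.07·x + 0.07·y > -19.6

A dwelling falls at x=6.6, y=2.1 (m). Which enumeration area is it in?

2.21·6.6 − 1.61·2.1 = 11.205, which is < 15.4
2·6.6 − 2.32·2.1 = 8.328, which is > 4.3
-1.07·6.6 + 0.07·2.1 = -6.915, which is > -19.6
This sign pattern matches Z-15.

Z-15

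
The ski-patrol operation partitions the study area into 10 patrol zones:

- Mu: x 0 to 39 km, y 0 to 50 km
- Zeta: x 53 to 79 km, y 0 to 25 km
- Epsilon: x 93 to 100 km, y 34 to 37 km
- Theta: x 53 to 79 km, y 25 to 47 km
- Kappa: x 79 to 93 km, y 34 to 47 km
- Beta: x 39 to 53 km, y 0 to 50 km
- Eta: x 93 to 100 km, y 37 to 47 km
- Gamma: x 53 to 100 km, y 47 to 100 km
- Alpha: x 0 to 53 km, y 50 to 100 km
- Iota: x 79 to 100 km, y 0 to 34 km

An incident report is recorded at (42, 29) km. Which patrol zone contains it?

Beta

The point has x = 42 and y = 29.
Only Beta satisfies 39 ≤ x ≤ 53 and 0 ≤ y ≤ 50.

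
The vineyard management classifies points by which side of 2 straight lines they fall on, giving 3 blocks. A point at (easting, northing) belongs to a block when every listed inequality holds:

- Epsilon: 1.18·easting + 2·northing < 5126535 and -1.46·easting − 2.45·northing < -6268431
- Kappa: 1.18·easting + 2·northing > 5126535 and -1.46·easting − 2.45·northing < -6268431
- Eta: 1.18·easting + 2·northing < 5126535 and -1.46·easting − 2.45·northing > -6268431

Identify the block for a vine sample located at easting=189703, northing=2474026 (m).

Kappa

1.18·189703 + 2·2474026 = 5171901.540, which is > 5126535
-1.46·189703 − 2.45·2474026 = -6338330.080, which is < -6268431
This sign pattern matches Kappa.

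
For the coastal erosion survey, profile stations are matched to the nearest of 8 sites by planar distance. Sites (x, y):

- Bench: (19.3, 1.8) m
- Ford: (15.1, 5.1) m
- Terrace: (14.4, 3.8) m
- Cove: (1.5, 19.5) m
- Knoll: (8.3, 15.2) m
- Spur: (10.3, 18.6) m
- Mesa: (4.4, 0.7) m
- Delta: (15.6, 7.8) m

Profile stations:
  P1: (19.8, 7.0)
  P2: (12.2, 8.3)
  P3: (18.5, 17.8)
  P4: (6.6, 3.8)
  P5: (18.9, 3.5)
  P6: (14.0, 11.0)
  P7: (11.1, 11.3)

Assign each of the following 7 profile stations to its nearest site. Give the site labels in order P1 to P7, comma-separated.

P1 → Delta (d²=18.28)
P2 → Delta (d²=11.81)
P3 → Spur (d²=67.88)
P4 → Mesa (d²=14.45)
P5 → Bench (d²=3.05)
P6 → Delta (d²=12.80)
P7 → Knoll (d²=23.05)

Delta, Delta, Spur, Mesa, Bench, Delta, Knoll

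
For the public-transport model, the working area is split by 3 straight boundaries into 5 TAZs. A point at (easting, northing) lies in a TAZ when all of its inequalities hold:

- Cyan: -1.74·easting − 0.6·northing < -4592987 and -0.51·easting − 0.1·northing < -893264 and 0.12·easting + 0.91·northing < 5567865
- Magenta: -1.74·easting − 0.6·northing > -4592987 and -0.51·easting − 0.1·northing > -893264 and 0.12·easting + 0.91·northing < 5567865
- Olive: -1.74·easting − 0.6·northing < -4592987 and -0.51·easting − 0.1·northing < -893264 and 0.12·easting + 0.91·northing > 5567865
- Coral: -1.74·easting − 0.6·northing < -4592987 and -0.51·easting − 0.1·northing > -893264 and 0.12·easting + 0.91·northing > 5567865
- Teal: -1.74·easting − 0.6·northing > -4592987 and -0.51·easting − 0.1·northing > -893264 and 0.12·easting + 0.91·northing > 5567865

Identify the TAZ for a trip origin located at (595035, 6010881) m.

Cyan

-1.74·595035 − 0.6·6010881 = -4641889.500, which is < -4592987
-0.51·595035 − 0.1·6010881 = -904555.950, which is < -893264
0.12·595035 + 0.91·6010881 = 5541305.910, which is < 5567865
This sign pattern matches Cyan.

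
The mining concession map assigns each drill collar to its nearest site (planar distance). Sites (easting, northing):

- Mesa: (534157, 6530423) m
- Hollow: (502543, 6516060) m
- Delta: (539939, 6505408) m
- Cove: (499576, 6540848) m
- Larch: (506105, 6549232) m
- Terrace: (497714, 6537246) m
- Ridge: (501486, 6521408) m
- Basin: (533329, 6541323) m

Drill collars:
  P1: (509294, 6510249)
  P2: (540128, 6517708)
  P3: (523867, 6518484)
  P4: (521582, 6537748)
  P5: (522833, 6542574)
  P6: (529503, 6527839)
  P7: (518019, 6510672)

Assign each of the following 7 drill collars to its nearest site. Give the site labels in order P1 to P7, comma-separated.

P1 → Hollow (d²=79343722.00)
P2 → Delta (d²=151325721.00)
P3 → Mesa (d²=248423821.00)
P4 → Basin (d²=150772634.00)
P5 → Basin (d²=111731017.00)
P6 → Mesa (d²=28336772.00)
P7 → Hollow (d²=268537120.00)

Hollow, Delta, Mesa, Basin, Basin, Mesa, Hollow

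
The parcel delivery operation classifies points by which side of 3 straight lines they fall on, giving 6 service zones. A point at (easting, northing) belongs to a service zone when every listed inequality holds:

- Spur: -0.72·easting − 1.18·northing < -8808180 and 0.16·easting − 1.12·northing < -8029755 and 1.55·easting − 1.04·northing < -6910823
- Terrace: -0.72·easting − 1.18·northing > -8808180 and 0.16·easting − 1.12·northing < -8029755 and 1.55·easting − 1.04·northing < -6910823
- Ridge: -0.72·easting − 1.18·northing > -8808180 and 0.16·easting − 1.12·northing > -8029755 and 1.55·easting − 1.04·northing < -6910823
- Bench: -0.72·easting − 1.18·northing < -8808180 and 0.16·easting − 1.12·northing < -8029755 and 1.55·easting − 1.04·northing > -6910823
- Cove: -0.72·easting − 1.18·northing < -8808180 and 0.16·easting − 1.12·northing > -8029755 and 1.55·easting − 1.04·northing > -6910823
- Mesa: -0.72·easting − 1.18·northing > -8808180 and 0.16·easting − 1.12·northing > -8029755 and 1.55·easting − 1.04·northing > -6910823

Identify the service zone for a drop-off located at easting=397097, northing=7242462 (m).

-0.72·397097 − 1.18·7242462 = -8832015.000, which is < -8808180
0.16·397097 − 1.12·7242462 = -8048021.920, which is < -8029755
1.55·397097 − 1.04·7242462 = -6916660.130, which is < -6910823
This sign pattern matches Spur.

Spur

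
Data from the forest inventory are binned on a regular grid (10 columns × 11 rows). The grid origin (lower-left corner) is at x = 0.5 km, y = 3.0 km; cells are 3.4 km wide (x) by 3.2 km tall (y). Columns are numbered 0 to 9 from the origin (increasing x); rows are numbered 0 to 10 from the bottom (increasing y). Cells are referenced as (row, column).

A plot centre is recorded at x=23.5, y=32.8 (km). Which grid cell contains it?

Column index: ⌊(23.5 − 0.5) / 3.4⌋ = ⌊6.765⌋ = 6
Row offset from origin: ⌊(32.8 − 3.0) / 3.2⌋ = ⌊9.312⌋ = 9 → row 9

(9, 6)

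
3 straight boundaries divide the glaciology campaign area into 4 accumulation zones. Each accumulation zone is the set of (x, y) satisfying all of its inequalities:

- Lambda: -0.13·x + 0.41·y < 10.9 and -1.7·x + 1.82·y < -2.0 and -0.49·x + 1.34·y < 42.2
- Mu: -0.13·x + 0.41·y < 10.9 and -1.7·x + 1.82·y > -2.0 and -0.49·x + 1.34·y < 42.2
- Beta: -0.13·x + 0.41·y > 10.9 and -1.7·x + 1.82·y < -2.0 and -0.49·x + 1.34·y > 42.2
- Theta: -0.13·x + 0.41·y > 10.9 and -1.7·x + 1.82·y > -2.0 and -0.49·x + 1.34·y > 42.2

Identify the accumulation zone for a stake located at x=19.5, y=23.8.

-0.13·19.5 + 0.41·23.8 = 7.223, which is < 10.9
-1.7·19.5 + 1.82·23.8 = 10.166, which is > -2.0
-0.49·19.5 + 1.34·23.8 = 22.337, which is < 42.2
This sign pattern matches Mu.

Mu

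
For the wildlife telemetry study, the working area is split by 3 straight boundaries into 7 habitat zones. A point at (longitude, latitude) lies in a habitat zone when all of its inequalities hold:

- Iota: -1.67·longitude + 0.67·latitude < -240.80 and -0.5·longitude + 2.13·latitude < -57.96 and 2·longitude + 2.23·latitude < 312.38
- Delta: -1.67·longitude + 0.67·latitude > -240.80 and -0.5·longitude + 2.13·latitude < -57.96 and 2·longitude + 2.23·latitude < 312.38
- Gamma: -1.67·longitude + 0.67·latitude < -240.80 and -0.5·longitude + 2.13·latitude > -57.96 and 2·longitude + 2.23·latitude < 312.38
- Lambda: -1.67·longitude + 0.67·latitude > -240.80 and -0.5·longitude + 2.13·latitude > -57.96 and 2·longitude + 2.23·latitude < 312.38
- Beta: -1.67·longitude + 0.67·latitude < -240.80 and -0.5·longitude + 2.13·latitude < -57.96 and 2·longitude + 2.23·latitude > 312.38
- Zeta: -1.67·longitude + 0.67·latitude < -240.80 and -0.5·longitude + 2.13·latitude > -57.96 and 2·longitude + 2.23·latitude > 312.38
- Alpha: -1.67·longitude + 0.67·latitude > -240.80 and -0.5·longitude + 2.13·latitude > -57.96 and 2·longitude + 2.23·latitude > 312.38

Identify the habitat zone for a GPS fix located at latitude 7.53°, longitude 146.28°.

Lambda

-1.67·146.28 + 0.67·7.53 = -239.243, which is > -240.80
-0.5·146.28 + 2.13·7.53 = -57.101, which is > -57.96
2·146.28 + 2.23·7.53 = 309.352, which is < 312.38
This sign pattern matches Lambda.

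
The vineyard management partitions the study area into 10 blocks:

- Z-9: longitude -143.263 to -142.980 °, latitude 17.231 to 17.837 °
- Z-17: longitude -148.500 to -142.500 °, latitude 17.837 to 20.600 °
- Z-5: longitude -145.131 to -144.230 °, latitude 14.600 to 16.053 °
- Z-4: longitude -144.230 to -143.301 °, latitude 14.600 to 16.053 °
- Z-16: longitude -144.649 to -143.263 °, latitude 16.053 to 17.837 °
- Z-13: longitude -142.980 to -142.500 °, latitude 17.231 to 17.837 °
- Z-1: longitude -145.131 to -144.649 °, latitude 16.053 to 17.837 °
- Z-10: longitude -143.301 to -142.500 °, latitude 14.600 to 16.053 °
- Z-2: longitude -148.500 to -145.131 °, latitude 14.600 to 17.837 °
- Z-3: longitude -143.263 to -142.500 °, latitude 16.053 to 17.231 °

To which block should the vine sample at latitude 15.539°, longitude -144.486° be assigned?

The point has longitude = -144.486 and latitude = 15.539.
Only Z-5 satisfies -145.131 ≤ longitude ≤ -144.230 and 14.600 ≤ latitude ≤ 16.053.

Z-5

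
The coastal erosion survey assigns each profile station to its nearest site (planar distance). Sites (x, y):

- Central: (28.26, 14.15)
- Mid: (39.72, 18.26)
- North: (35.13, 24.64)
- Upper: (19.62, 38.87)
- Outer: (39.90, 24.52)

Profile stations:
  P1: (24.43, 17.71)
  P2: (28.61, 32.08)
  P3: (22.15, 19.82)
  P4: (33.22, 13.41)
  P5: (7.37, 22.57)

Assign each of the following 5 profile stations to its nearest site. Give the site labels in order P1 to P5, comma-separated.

Central, North, Central, Central, Upper

P1 → Central (d²=27.34)
P2 → North (d²=97.86)
P3 → Central (d²=69.48)
P4 → Central (d²=25.15)
P5 → Upper (d²=415.75)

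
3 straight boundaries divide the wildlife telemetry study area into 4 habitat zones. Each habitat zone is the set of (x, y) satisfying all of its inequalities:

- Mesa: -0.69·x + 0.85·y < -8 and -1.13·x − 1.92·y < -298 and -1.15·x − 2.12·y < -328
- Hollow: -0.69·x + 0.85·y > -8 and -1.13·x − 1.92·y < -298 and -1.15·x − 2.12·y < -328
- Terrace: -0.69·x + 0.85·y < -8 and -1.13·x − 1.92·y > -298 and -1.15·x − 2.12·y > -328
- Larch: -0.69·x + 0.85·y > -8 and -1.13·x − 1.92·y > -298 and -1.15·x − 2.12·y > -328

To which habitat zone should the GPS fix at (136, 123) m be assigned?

Hollow

-0.69·136 + 0.85·123 = 10.710, which is > -8
-1.13·136 − 1.92·123 = -389.840, which is < -298
-1.15·136 − 2.12·123 = -417.160, which is < -328
This sign pattern matches Hollow.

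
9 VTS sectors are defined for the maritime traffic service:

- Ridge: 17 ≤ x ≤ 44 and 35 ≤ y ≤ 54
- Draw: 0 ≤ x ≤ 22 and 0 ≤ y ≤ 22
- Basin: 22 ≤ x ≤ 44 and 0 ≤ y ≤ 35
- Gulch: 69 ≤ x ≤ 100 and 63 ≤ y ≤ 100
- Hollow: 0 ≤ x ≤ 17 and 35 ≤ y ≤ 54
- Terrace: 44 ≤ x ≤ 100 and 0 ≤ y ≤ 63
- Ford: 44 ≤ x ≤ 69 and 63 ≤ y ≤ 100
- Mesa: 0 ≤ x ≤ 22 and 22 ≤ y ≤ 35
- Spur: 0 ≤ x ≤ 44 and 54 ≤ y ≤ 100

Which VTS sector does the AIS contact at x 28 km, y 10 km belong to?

The point has x = 28 and y = 10.
Only Basin satisfies 22 ≤ x ≤ 44 and 0 ≤ y ≤ 35.

Basin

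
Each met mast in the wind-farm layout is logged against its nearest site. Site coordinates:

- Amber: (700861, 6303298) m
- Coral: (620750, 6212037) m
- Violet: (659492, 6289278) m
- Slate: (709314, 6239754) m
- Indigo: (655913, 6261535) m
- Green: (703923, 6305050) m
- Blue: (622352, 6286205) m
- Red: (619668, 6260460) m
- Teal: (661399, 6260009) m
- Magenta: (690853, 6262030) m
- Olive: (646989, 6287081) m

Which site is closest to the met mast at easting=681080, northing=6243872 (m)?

Magenta

Squared distances to each site:
Amber: 3922737437.000; Coral: 4653176125.000; Violet: 2527746580.000; Slate: 814116680.000; Indigo: 945359458.000; Green: 4264550333.000; Blue: 5241060873.000; Red: 4046595488.000; Teal: 647744530.000; Magenta: 425224493.000; Olive: 3029213962.000.
Minimum at Magenta.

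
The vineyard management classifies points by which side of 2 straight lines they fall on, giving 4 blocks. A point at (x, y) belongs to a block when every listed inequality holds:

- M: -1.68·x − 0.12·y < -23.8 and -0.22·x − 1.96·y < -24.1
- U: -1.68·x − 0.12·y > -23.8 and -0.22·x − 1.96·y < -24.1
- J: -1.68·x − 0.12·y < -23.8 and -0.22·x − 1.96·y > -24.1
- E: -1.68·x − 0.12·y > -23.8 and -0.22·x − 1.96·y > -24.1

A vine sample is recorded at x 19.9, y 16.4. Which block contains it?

M

-1.68·19.9 − 0.12·16.4 = -35.400, which is < -23.8
-0.22·19.9 − 1.96·16.4 = -36.522, which is < -24.1
This sign pattern matches M.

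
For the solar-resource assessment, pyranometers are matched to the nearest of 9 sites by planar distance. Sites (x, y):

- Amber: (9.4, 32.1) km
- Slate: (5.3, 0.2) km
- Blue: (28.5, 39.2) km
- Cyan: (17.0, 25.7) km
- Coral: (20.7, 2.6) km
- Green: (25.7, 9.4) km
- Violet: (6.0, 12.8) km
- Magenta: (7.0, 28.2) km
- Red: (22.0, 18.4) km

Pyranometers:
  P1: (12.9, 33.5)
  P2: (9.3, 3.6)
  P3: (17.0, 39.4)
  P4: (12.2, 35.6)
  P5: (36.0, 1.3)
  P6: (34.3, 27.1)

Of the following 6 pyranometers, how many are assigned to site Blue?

P1 → Amber
P2 → Slate
P3 → Amber
P4 → Amber
P5 → Green
P6 → Blue
1 of the 6 goes to Blue.

1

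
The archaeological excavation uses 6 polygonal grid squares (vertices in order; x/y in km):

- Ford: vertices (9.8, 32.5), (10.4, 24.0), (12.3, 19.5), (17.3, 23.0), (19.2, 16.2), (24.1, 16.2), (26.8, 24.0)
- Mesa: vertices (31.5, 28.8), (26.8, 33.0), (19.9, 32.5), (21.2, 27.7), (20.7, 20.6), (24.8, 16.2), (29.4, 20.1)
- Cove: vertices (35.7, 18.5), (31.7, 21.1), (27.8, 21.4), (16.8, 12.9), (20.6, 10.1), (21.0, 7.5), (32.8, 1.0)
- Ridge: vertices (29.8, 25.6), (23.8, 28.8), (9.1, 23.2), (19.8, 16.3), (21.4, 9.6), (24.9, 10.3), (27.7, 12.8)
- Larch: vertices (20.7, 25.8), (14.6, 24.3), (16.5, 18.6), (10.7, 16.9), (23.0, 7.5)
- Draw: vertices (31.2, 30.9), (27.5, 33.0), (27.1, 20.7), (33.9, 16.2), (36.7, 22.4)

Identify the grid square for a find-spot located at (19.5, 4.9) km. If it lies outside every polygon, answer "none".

none

Cast a ray rightward from (19.5, 4.9). For each polygon, the edges (by vertex number in listed order) whose endpoints lie on opposite sides of y = 4.9, where each meets that height, and whether that is right or left of the point:
Ford: no edge straddles that height → 0 crossings.
Mesa: no edge straddles that height → 0 crossings.
Cove: 6–7 at x≈25.72 (right), 7–1 at x≈33.45 (right) → 2 crossings.
Ridge: no edge straddles that height → 0 crossings.
Larch: no edge straddles that height → 0 crossings.
Draw: no edge straddles that height → 0 crossings.
All counts are even, so the point lies outside every listed polygon.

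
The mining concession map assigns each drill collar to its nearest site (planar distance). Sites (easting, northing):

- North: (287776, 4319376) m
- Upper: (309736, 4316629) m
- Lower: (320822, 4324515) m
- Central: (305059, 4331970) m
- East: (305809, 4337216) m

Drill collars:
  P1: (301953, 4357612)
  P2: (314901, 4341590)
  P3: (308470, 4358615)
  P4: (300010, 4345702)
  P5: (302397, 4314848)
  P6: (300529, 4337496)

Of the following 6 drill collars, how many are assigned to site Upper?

P1 → East
P2 → East
P3 → East
P4 → East
P5 → Upper
P6 → East
1 of the 6 goes to Upper.

1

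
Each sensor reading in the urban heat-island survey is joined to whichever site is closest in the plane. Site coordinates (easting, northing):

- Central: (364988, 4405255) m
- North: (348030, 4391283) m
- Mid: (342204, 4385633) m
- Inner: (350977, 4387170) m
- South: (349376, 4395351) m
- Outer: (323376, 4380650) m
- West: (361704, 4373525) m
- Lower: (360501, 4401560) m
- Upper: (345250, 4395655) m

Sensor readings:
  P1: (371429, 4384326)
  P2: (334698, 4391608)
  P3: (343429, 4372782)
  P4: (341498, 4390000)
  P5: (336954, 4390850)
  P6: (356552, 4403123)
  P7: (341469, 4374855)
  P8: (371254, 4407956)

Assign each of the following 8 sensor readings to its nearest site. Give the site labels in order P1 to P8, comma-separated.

West, Mid, Mid, Mid, Mid, Lower, Mid, Central

P1 → West (d²=211237226.00)
P2 → Mid (d²=92040661.00)
P3 → Mid (d²=166648826.00)
P4 → Mid (d²=19569125.00)
P5 → Mid (d²=54779589.00)
P6 → Lower (d²=18037570.00)
P7 → Mid (d²=116705509.00)
P8 → Central (d²=46558157.00)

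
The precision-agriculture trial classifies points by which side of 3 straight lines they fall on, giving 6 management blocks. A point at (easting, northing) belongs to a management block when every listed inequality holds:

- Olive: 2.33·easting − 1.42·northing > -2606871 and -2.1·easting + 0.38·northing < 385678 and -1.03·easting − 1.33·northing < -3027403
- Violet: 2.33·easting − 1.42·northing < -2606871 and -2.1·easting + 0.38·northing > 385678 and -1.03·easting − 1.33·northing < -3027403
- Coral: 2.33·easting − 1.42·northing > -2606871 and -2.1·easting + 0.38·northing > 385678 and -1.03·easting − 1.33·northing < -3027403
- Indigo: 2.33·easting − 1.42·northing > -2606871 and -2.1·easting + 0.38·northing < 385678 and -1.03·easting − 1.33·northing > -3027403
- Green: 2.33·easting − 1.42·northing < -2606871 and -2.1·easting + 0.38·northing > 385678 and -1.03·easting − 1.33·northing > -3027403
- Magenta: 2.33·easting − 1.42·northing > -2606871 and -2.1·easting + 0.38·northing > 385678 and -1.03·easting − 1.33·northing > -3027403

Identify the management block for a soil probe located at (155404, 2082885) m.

2.33·155404 − 1.42·2082885 = -2595605.380, which is > -2606871
-2.1·155404 + 0.38·2082885 = 465147.900, which is > 385678
-1.03·155404 − 1.33·2082885 = -2930303.170, which is > -3027403
This sign pattern matches Magenta.

Magenta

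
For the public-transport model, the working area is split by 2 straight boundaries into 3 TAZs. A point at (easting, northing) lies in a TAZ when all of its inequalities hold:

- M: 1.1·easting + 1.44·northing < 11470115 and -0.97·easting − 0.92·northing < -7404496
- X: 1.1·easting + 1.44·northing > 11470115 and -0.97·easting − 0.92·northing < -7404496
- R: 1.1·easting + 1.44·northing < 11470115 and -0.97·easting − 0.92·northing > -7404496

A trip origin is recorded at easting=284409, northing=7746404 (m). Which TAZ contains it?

R

1.1·284409 + 1.44·7746404 = 11467671.660, which is < 11470115
-0.97·284409 − 0.92·7746404 = -7402568.410, which is > -7404496
This sign pattern matches R.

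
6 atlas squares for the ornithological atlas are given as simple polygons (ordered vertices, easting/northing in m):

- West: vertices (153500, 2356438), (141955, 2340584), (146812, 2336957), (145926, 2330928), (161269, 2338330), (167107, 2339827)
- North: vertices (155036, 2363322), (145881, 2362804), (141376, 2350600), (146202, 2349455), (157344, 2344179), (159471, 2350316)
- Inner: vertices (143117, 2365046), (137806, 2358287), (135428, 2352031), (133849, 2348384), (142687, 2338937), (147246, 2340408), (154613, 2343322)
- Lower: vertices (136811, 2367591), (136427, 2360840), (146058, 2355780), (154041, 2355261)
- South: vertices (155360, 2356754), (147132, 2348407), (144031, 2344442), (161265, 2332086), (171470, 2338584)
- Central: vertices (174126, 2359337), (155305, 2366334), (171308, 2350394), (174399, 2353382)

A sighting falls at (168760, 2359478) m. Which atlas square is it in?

Cast a ray rightward from (168760, 2359478). For each polygon, the edges (by vertex number in listed order) whose endpoints lie on opposite sides of northing = 2359478, where each meets that height, and whether that is right or left of the point:
West: no edge straddles that height → 0 crossings.
North: 2–3 at easting≈144653.2 (left), 6–1 at easting≈156346.8 (left) → 0 crossings.
Inner: 1–2 at easting≈138741.8 (left), 7–1 at easting≈146063.5 (left) → 0 crossings.
Lower: 2–3 at easting≈139019.4 (left), 4–1 at easting≈148148.1 (left) → 0 crossings.
South: no edge straddles that height → 0 crossings.
Central: 1–2 at easting≈173746.7 (right), 2–3 at easting≈162188.1 (left) → 1 crossing.
Only Central has an odd count, so the point is inside Central.

Central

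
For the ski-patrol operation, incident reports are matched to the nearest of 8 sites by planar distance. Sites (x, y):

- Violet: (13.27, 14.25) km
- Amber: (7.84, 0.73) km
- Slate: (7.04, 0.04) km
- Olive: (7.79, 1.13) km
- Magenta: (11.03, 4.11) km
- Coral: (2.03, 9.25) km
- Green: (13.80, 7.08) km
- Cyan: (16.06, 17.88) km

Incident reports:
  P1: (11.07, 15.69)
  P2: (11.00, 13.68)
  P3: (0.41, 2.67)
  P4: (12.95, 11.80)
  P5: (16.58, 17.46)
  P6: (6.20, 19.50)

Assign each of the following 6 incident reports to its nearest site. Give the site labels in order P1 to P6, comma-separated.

Violet, Violet, Coral, Violet, Cyan, Violet

P1 → Violet (d²=6.91)
P2 → Violet (d²=5.48)
P3 → Coral (d²=45.92)
P4 → Violet (d²=6.10)
P5 → Cyan (d²=0.45)
P6 → Violet (d²=77.55)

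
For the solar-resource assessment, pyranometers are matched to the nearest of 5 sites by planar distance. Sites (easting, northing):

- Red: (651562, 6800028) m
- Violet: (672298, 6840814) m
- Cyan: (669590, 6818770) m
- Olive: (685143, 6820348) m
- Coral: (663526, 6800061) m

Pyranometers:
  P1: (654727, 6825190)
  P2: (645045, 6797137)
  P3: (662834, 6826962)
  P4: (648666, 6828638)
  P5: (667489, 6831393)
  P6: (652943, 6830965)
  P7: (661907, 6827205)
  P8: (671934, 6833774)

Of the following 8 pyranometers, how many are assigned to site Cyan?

P1 → Cyan
P2 → Red
P3 → Cyan
P4 → Cyan
P5 → Violet
P6 → Cyan
P7 → Cyan
P8 → Violet
5 of the 8 go to Cyan.

5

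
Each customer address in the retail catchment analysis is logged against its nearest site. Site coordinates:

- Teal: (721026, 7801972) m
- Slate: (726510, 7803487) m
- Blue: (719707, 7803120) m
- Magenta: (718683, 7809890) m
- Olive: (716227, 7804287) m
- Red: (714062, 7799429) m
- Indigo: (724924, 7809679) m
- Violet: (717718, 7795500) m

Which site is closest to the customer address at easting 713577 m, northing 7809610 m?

Squared distances to each site:
Teal: 113826645.000; Slate: 204753618.000; Blue: 79697000.000; Magenta: 26149636.000; Olive: 35356829.000; Red: 103887986.000; Indigo: 128759170.000; Violet: 216239981.000.
Minimum at Magenta.

Magenta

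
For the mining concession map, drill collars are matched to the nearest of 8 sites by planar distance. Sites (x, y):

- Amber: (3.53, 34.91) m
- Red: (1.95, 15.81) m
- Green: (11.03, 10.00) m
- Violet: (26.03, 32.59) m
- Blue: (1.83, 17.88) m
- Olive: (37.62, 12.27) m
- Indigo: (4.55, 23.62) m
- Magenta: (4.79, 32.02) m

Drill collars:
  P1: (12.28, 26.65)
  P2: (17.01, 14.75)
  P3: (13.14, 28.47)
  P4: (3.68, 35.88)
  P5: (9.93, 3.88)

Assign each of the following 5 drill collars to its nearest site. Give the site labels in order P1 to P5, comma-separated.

P1 → Indigo (d²=68.93)
P2 → Green (d²=58.32)
P3 → Magenta (d²=82.33)
P4 → Amber (d²=0.96)
P5 → Green (d²=38.66)

Indigo, Green, Magenta, Amber, Green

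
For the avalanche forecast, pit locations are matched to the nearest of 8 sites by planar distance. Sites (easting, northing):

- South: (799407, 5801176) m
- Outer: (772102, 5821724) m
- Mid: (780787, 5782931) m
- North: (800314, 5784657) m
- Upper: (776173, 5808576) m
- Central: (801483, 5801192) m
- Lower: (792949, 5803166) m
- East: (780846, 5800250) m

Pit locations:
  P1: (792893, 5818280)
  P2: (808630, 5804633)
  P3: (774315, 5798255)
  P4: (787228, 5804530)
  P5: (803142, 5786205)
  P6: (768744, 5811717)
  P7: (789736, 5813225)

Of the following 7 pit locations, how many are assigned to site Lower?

3

P1 → Lower
P2 → Central
P3 → East
P4 → Lower
P5 → North
P6 → Upper
P7 → Lower
3 of the 7 go to Lower.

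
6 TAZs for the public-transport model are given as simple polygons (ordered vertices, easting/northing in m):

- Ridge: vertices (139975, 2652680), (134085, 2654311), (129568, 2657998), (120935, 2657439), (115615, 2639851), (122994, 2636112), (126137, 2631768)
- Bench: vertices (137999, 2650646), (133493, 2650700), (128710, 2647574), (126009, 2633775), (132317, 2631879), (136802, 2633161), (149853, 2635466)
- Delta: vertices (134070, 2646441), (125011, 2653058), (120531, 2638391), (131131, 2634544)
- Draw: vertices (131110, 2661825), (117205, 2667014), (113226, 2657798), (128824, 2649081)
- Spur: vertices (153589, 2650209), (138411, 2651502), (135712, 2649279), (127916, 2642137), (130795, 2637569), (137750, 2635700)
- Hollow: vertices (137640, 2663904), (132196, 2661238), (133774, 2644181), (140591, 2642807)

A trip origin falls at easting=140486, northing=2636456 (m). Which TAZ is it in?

Bench

Cast a ray rightward from (140486, 2636456). For each polygon, the edges (by vertex number in listed order) whose endpoints lie on opposite sides of northing = 2636456, where each meets that height, and whether that is right or left of the point:
Ridge: 5–6 at easting≈122315.1 (left), 7–1 at easting≈129239.2 (left) → 0 crossings.
Bench: 3–4 at easting≈126533.8 (left), 7–1 at easting≈149079.9 (right) → 1 crossing.
Delta: 3–4 at easting≈125862.7 (left), 4–1 at easting≈131603.3 (left) → 0 crossings.
Draw: no edge straddles that height → 0 crossings.
Spur: 5–6 at easting≈134936.7 (left), 6–1 at easting≈138575.3 (left) → 0 crossings.
Hollow: no edge straddles that height → 0 crossings.
Only Bench has an odd count, so the point is inside Bench.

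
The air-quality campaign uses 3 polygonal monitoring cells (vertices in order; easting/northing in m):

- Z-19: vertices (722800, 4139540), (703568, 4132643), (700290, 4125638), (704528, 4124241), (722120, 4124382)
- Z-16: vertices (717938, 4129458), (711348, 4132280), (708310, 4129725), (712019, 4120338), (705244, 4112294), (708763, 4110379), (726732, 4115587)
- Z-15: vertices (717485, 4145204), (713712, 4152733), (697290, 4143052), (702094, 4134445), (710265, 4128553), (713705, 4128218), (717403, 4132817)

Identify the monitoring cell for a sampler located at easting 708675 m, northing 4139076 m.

Z-15

Cast a ray rightward from (708675, 4139076). For each polygon, the edges (by vertex number in listed order) whose endpoints lie on opposite sides of northing = 4139076, where each meets that height, and whether that is right or left of the point:
Z-19: 1–2 at easting≈721506.2 (right), 5–1 at easting≈722779.2 (right) → 2 crossings.
Z-16: no edge straddles that height → 0 crossings.
Z-15: 3–4 at easting≈699509.2 (left), 7–1 at easting≈717444.4 (right) → 1 crossing.
Only Z-15 has an odd count, so the point is inside Z-15.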